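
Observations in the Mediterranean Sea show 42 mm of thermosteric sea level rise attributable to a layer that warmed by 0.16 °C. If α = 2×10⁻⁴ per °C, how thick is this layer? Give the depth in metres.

1310 m

H = Δh/(αΔT) = 0.042 / (2×10⁻⁴ × 0.16) ≈ 1313 m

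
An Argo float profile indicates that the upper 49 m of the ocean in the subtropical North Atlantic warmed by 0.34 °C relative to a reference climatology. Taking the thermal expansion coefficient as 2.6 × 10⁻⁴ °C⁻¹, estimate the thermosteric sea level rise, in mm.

Δh = αΔT·H = 2.6×10⁻⁴ × 0.34 × 49 = 0.0043316 m

Δh = 4.33 mm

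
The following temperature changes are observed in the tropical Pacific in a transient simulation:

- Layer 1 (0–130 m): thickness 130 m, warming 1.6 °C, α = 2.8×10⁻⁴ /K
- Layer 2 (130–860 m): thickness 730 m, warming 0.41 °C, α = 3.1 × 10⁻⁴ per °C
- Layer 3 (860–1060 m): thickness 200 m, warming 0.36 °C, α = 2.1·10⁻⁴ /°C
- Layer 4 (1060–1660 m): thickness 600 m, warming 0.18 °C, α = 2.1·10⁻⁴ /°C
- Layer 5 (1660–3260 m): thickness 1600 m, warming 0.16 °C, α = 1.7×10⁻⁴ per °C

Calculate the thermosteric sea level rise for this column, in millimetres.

0–130 m: 130 × 2.8×10⁻⁴ × 1.6 = 0.05824 m
3.1×10⁻⁴ × 730 × 0.41 = 0.092783 m
2.1×10⁻⁴ × 200 × 0.36 = 0.01512 m
1060–1660 m: 2.1×10⁻⁴ × 600 × 0.18 = 0.02268 m
Layer 5: 0.16 × 1600 × 1.7×10⁻⁴ = 0.04352 m
Δh = 0.05824 + 0.092783 + 0.01512 + 0.02268 + 0.04352 = 0.232343 m ≈ 230 mm

Δh = 230 mm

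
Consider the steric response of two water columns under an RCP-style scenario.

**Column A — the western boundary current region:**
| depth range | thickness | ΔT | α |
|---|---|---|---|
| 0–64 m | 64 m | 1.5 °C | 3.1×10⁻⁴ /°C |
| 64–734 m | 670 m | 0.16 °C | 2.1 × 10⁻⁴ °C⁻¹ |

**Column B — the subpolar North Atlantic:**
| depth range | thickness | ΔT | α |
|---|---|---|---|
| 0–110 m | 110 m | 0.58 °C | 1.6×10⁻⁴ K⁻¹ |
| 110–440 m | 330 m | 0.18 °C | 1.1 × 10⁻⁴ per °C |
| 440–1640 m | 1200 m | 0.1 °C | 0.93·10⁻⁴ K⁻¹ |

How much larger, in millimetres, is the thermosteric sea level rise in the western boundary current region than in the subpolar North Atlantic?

24 mm

A Layer 1: 64 × 1.5 × 3.1×10⁻⁴ = 0.02976 m
A 64–734 m: 0.16 × 2.1×10⁻⁴ × 670 = 0.022512 m
A total: 0.052272 m
B 0.58 × 110 × 1.6×10⁻⁴ = 0.010208 m
B 330 × 1.1×10⁻⁴ × 0.18 = 0.006534 m
B 440–1640 m: 1200 × 0.93×10⁻⁴ × 0.1 = 0.01116 m
B total: 0.027902 m
Difference: 0.052272 − 0.027902 = 0.02437 m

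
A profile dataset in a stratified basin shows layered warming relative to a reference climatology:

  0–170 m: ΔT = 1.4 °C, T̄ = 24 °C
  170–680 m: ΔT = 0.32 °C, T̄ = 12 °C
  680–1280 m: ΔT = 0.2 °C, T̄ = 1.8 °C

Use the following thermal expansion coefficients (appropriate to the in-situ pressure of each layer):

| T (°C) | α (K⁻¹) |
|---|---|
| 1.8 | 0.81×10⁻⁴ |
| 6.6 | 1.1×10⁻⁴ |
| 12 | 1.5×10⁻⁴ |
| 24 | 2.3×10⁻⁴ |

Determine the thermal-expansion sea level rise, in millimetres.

Δh ≈ 88.9 mm

Layer 1 at 24 °C → α = 2.3×10⁻⁴ K⁻¹
Layer 2 at 12 °C → α = 1.5×10⁻⁴ K⁻¹
Layer 3 at 1.8 °C → α = 0.81×10⁻⁴ K⁻¹
170 × 2.3×10⁻⁴ × 1.4 = 0.05474 m
Layer 2: 0.32 × 510 × 1.5×10⁻⁴ = 0.02448 m
Layer 3: 0.2 × 600 × 0.81×10⁻⁴ = 0.00972 m
Δh = 0.05474 + 0.02448 + 0.00972 = 0.08894 m ≈ 88.9 mm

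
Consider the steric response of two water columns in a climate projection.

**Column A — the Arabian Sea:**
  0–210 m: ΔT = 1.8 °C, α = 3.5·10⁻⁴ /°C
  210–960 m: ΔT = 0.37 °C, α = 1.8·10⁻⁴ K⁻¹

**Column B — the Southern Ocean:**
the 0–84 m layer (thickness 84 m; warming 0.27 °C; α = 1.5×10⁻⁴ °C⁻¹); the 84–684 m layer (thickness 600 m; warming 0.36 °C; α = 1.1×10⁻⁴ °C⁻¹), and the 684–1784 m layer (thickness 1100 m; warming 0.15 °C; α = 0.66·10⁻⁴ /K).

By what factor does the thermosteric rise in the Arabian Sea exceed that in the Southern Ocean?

A 3.5×10⁻⁴ × 210 × 1.8 = 0.13230 m
A 210–960 m: 0.37 × 1.8×10⁻⁴ × 750 = 0.04995 m
A total: 0.18225 m
B 0.27 × 1.5×10⁻⁴ × 84 = 0.003402 m
B Layer 2: 1.1×10⁻⁴ × 600 × 0.36 = 0.02376 m
B 684–1784 m: 1100 × 0.66×10⁻⁴ × 0.15 = 0.01089 m
B total: 0.038052 m
Ratio: 0.18225 / 0.038052 ≈ 4.789

≈ 4.79×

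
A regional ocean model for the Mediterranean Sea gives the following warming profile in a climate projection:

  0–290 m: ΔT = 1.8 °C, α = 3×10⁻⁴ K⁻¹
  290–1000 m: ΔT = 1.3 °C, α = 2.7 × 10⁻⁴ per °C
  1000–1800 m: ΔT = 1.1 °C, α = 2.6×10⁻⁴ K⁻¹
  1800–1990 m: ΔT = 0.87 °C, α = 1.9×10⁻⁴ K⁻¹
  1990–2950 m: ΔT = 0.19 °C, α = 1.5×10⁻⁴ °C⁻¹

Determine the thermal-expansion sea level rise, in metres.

Layer 1: 1.8 × 3×10⁻⁴ × 290 = 0.15660 m
2.7×10⁻⁴ × 710 × 1.3 = 0.24921 m
1000–1800 m: 1.1 × 800 × 2.6×10⁻⁴ = 0.22880 m
1.9×10⁻⁴ × 190 × 0.87 = 0.031407 m
1990–2950 m: 0.19 × 1.5×10⁻⁴ × 960 = 0.02736 m
Δh = 0.15660 + 0.24921 + 0.22880 + 0.031407 + 0.02736 = 0.693377 m

Δh ≈ 0.69 m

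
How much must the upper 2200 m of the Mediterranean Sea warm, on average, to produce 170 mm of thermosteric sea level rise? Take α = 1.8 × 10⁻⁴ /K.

ΔT ≈ 0.429 K

ΔT = Δh/(αH) = 0.17 / (1.8×10⁻⁴ × 2200) ≈ 0.4293 K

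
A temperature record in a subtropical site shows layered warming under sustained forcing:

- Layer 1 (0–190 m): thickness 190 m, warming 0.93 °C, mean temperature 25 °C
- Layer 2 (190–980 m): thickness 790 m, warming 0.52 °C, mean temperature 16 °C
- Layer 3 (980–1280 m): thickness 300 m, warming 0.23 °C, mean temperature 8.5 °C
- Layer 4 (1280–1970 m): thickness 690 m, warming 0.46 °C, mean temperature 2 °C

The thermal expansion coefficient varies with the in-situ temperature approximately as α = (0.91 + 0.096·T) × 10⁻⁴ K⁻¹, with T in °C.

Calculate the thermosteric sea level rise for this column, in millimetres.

Layer 1: α = (0.91 + 0.096×25)×10⁻⁴ = 3.31×10⁻⁴ K⁻¹
Layer 2: α = (0.91 + 0.096×16)×10⁻⁴ = 2.446×10⁻⁴ K⁻¹
Layer 3: α = (0.91 + 0.096×8.5)×10⁻⁴ = 1.726×10⁻⁴ K⁻¹
Layer 4: α = (0.91 + 0.096×2)×10⁻⁴ = 1.102×10⁻⁴ K⁻¹
3.31×10⁻⁴ × 190 × 0.93 = 0.0584877 m
Layer 2: 2.446×10⁻⁴ × 0.52 × 790 = 0.10048168 m
Layer 3: 300 × 1.726×10⁻⁴ × 0.23 = 0.0119094 m
Layer 4: 690 × 0.46 × 1.102×10⁻⁴ = 0.03497748 m
Δh = 0.0584877 + 0.10048168 + 0.0119094 + 0.03497748 = 0.20585626 m

Δh ≈ 206 mm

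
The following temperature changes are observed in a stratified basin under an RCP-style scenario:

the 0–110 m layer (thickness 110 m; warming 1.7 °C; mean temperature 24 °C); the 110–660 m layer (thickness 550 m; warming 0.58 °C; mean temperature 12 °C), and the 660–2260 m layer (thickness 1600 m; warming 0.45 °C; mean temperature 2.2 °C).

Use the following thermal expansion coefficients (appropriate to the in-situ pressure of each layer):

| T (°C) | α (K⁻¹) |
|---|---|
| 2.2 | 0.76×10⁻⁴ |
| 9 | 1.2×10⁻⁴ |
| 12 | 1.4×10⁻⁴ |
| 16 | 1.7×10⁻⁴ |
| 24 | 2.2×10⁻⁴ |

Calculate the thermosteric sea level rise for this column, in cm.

Layer 1 at 24 °C → α = 2.2×10⁻⁴ K⁻¹
Layer 2 at 12 °C → α = 1.4×10⁻⁴ K⁻¹
Layer 3 at 2.2 °C → α = 0.76×10⁻⁴ K⁻¹
Layer 1: 110 × 1.7 × 2.2×10⁻⁴ = 0.04114 m
110–660 m: 550 × 1.4×10⁻⁴ × 0.58 = 0.04466 m
Layer 3: 1600 × 0.76×10⁻⁴ × 0.45 = 0.05472 m
Δh = 0.04114 + 0.04466 + 0.05472 = 0.14052 m ≈ 14 cm

about 14 cm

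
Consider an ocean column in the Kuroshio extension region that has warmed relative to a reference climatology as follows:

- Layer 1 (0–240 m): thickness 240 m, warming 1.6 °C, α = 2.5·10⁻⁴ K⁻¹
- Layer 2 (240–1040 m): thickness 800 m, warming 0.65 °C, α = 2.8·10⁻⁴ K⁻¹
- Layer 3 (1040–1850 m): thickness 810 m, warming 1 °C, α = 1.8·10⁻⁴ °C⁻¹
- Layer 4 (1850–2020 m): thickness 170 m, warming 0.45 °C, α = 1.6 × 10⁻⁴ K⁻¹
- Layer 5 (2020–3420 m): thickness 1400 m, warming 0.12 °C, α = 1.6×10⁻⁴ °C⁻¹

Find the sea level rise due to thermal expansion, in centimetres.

1.6 × 2.5×10⁻⁴ × 240 = 0.09600 m
240–1040 m: 0.65 × 2.8×10⁻⁴ × 800 = 0.14560 m
Layer 3: 810 × 1 × 1.8×10⁻⁴ = 0.14580 m
Layer 4: 170 × 1.6×10⁻⁴ × 0.45 = 0.01224 m
Layer 5: 0.12 × 1400 × 1.6×10⁻⁴ = 0.02688 m
Δh = 0.09600 + 0.14560 + 0.14580 + 0.01224 + 0.02688 = 0.42652 m ≈ 42.7 cm

42.7 cm of thermosteric rise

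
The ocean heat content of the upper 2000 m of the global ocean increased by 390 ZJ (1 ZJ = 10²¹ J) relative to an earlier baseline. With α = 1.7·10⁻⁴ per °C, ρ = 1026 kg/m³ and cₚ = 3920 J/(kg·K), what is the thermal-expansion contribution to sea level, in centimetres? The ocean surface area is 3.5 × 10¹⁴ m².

4.7 cm

Per unit area: Q = 390×10²¹ / (3.5×10¹⁴) ≈ 1.114×10⁹ J/m²
Δh = αQ/(ρcₚ) = 1.7×10⁻⁴ × 1.114×10⁹ / (1026 × 3920) ≈ 0.047087 m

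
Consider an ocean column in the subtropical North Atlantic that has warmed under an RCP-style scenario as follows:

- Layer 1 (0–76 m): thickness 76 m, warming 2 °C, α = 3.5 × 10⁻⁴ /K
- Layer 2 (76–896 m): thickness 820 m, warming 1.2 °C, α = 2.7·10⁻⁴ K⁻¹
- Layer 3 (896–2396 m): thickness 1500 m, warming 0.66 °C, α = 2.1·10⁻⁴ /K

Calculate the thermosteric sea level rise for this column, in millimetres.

Δh ≈ 527 mm

76 × 2 × 3.5×10⁻⁴ = 0.05320 m
Layer 2: 820 × 2.7×10⁻⁴ × 1.2 = 0.26568 m
1500 × 0.66 × 2.1×10⁻⁴ = 0.20790 m
Δh = 0.05320 + 0.26568 + 0.20790 = 0.52678 m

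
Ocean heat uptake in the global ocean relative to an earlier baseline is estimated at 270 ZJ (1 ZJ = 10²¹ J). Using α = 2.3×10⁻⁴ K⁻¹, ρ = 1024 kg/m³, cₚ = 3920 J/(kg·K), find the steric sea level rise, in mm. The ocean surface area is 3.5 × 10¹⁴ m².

Per unit area: Q = 270×10²¹ / (3.5×10¹⁴) ≈ 7.714×10⁸ J/m²
Δh = αQ/(ρcₚ) = 2.3×10⁻⁴ × 7.714×10⁸ / (1024 × 3920) ≈ 0.04420 m

44.2 mm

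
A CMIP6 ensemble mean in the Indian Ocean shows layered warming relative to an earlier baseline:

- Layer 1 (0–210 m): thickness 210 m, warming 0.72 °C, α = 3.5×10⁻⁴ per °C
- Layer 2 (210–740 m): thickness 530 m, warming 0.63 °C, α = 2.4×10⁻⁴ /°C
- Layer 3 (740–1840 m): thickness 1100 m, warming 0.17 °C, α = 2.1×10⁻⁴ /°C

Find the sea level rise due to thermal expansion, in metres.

0–210 m: 210 × 3.5×10⁻⁴ × 0.72 = 0.05292 m
Layer 2: 0.63 × 2.4×10⁻⁴ × 530 = 0.080136 m
0.17 × 2.1×10⁻⁴ × 1100 = 0.03927 m
Δh = 0.05292 + 0.080136 + 0.03927 = 0.172326 m

0.17 m of thermosteric rise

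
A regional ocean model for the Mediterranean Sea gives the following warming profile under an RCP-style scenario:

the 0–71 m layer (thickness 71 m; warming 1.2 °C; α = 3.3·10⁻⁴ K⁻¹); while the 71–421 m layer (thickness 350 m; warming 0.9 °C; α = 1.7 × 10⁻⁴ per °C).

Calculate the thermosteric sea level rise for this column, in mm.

Δh ≈ 81.7 mm

Layer 1: 71 × 3.3×10⁻⁴ × 1.2 = 0.028116 m
350 × 1.7×10⁻⁴ × 0.9 = 0.05355 m
Δh = 0.028116 + 0.05355 = 0.081666 m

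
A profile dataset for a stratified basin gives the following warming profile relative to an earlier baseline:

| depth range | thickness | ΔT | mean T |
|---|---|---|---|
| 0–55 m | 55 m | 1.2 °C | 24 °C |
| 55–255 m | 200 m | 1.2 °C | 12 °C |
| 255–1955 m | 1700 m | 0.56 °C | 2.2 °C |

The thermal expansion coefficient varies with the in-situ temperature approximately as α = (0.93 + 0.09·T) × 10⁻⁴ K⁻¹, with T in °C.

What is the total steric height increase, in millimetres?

Layer 1: α = (0.93 + 0.09×24)×10⁻⁴ = 3.09×10⁻⁴ K⁻¹
Layer 2: α = (0.93 + 0.09×12)×10⁻⁴ = 2.01×10⁻⁴ K⁻¹
Layer 3: α = (0.93 + 0.09×2.2)×10⁻⁴ = 1.128×10⁻⁴ K⁻¹
0–55 m: 1.2 × 55 × 3.09×10⁻⁴ = 0.020394 m
Layer 2: 1.2 × 200 × 2.01×10⁻⁴ = 0.04824 m
1700 × 1.128×10⁻⁴ × 0.56 = 0.1073856 m
Δh = 0.020394 + 0.04824 + 0.1073856 = 0.1760196 m

Δh = 176 mm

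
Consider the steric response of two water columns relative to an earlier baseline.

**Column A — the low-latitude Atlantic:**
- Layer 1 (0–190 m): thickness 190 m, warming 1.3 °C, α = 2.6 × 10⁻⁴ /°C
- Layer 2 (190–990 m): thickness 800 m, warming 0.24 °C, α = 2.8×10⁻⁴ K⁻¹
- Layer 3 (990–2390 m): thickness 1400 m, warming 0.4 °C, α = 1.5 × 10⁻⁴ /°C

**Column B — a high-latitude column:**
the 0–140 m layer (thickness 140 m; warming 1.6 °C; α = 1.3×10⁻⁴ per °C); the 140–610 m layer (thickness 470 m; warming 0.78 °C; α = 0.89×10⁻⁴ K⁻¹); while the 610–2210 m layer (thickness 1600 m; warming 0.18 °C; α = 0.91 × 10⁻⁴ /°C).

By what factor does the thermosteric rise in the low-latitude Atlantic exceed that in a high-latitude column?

A Layer 1: 190 × 2.6×10⁻⁴ × 1.3 = 0.06422 m
A 190–990 m: 0.24 × 800 × 2.8×10⁻⁴ = 0.05376 m
A 1400 × 1.5×10⁻⁴ × 0.4 = 0.08400 m
A total: 0.20198 m
B 0–140 m: 1.6 × 140 × 1.3×10⁻⁴ = 0.02912 m
B Layer 2: 0.89×10⁻⁴ × 0.78 × 470 = 0.0326274 m
B 610–2210 m: 1600 × 0.91×10⁻⁴ × 0.18 = 0.026208 m
B total: 0.0879554 m
Ratio: 0.20198 / 0.0879554 ≈ 2.296

a factor of 2.30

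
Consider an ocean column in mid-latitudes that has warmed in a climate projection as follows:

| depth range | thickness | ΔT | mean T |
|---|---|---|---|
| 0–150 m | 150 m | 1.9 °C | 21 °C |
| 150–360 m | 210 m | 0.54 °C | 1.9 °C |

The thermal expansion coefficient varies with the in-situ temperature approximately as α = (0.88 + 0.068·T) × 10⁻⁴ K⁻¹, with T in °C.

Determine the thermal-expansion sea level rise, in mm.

Δh = 77.2 mm

Layer 1: α = (0.88 + 0.068×21)×10⁻⁴ = 2.308×10⁻⁴ K⁻¹
Layer 2: α = (0.88 + 0.068×1.9)×10⁻⁴ = 1.0092×10⁻⁴ K⁻¹
0–150 m: 150 × 1.9 × 2.308×10⁻⁴ = 0.065778 m
Layer 2: 0.54 × 210 × 1.0092×10⁻⁴ = 0.011444328 m
Δh = 0.065778 + 0.011444328 = 0.077222328 m ≈ 77.2 mm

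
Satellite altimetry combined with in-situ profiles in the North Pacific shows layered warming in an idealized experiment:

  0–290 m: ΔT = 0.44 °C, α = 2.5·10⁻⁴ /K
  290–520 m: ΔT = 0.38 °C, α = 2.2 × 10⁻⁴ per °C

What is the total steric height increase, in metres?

Layer 1: 290 × 2.5×10⁻⁴ × 0.44 = 0.03190 m
230 × 2.2×10⁻⁴ × 0.38 = 0.019228 m
Δh = 0.03190 + 0.019228 = 0.051128 m

Δh ≈ 0.0511 m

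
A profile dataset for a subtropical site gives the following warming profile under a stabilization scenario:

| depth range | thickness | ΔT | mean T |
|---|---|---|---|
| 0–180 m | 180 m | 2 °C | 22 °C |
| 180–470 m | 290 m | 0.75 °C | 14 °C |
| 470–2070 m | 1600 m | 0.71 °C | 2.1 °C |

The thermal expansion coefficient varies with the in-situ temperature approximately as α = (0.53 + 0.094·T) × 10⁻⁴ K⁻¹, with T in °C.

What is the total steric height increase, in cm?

Layer 1: α = (0.53 + 0.094×22)×10⁻⁴ = 2.598×10⁻⁴ K⁻¹
Layer 2: α = (0.53 + 0.094×14)×10⁻⁴ = 1.846×10⁻⁴ K⁻¹
Layer 3: α = (0.53 + 0.094×2.1)×10⁻⁴ = 0.7274×10⁻⁴ K⁻¹
0–180 m: 180 × 2 × 2.598×10⁻⁴ = 0.093528 m
0.75 × 1.846×10⁻⁴ × 290 = 0.0401505 m
Layer 3: 1600 × 0.71 × 0.7274×10⁻⁴ = 0.08263264 m
Δh = 0.093528 + 0.0401505 + 0.08263264 = 0.21631114 m ≈ 21.6 cm

Δh = 21.6 cm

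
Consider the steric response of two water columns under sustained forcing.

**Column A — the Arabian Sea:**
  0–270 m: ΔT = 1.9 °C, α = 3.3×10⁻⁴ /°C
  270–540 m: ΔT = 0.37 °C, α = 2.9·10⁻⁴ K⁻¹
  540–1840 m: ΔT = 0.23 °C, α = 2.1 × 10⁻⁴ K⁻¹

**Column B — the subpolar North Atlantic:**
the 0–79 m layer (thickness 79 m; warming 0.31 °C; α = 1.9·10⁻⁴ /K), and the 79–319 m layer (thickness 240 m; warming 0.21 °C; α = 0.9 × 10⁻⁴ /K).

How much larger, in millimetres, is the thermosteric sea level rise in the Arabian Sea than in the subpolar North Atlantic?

252 mm larger

A 3.3×10⁻⁴ × 1.9 × 270 = 0.16929 m
A 270–540 m: 0.37 × 270 × 2.9×10⁻⁴ = 0.028971 m
A Layer 3: 2.1×10⁻⁴ × 1300 × 0.23 = 0.06279 m
A total: 0.261051 m
B 79 × 1.9×10⁻⁴ × 0.31 = 0.0046531 m
B Layer 2: 0.9×10⁻⁴ × 240 × 0.21 = 0.004536 m
B total: 0.0091891 m
Difference: 0.261051 − 0.0091891 = 0.2518619 m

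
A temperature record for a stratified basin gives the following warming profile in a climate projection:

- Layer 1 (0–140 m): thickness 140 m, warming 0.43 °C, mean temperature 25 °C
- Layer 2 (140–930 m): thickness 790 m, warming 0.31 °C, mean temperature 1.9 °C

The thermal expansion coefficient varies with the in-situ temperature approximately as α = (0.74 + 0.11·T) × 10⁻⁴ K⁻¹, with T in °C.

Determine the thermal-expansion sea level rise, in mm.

about 44.3 mm

Layer 1: α = (0.74 + 0.11×25)×10⁻⁴ = 3.49×10⁻⁴ K⁻¹
Layer 2: α = (0.74 + 0.11×1.9)×10⁻⁴ = 0.949×10⁻⁴ K⁻¹
0.43 × 140 × 3.49×10⁻⁴ = 0.0210098 m
Layer 2: 790 × 0.949×10⁻⁴ × 0.31 = 0.02324101 m
Δh = 0.0210098 + 0.02324101 = 0.04425081 m ≈ 44.3 mm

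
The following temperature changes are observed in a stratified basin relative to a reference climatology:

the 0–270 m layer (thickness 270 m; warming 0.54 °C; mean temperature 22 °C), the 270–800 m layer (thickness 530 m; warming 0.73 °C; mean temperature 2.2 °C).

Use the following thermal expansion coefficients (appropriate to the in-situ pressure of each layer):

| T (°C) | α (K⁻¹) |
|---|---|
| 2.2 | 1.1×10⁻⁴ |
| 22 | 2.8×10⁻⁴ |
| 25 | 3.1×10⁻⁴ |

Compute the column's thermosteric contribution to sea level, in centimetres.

Layer 1 at 22 °C → α = 2.8×10⁻⁴ K⁻¹
Layer 2 at 2.2 °C → α = 1.1×10⁻⁴ K⁻¹
Layer 1: 270 × 0.54 × 2.8×10⁻⁴ = 0.040824 m
530 × 0.73 × 1.1×10⁻⁴ = 0.042559 m
Δh = 0.040824 + 0.042559 = 0.083383 m

Δh ≈ 8.3 cm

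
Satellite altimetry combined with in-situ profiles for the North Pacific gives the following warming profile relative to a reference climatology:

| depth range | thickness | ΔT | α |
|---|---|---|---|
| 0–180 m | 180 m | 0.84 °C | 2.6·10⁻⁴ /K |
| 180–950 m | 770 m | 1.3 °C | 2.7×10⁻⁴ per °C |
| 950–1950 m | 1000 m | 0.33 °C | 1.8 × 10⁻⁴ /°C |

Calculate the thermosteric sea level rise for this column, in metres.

Layer 1: 0.84 × 180 × 2.6×10⁻⁴ = 0.039312 m
2.7×10⁻⁴ × 1.3 × 770 = 0.27027 m
Layer 3: 0.33 × 1.8×10⁻⁴ × 1000 = 0.05940 m
Δh = 0.039312 + 0.27027 + 0.05940 = 0.368982 m ≈ 0.369 m

0.369 m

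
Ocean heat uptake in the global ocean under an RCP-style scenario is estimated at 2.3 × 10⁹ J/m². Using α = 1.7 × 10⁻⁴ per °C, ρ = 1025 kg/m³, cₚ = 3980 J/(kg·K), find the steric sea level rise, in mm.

Δh = αQ/(ρcₚ) = 1.7×10⁻⁴ × 2.3×10⁹ / (1025 × 3980) ≈ 0.095845 m

Δh = 96 mm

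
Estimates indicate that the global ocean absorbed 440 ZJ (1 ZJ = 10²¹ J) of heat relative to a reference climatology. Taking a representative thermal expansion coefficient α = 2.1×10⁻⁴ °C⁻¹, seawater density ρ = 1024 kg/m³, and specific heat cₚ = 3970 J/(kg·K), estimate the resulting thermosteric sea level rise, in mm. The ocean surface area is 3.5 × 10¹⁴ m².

Δh = 64.9 mm

Per unit area: Q = 440×10²¹ / (3.5×10¹⁴) ≈ 1.257×10⁹ J/m²
Δh = αQ/(ρcₚ) = 2.1×10⁻⁴ × 1.257×10⁹ / (1024 × 3970) ≈ 0.064933 m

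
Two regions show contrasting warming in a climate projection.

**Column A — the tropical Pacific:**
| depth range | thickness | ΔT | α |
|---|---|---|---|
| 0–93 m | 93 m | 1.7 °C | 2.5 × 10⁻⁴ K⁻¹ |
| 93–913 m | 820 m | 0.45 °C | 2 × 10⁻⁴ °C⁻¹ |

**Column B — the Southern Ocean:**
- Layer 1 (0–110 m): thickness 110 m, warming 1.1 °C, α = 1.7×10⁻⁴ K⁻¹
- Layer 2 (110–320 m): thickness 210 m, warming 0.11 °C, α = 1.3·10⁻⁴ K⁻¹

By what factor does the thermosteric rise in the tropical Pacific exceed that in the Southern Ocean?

a factor of 4.8

A Layer 1: 93 × 1.7 × 2.5×10⁻⁴ = 0.039525 m
A 93–913 m: 2×10⁻⁴ × 0.45 × 820 = 0.07380 m
A total: 0.113325 m
B 110 × 1.1 × 1.7×10⁻⁴ = 0.02057 m
B 110–320 m: 210 × 1.3×10⁻⁴ × 0.11 = 0.003003 m
B total: 0.023573 m
Ratio: 0.113325 / 0.023573 ≈ 4.807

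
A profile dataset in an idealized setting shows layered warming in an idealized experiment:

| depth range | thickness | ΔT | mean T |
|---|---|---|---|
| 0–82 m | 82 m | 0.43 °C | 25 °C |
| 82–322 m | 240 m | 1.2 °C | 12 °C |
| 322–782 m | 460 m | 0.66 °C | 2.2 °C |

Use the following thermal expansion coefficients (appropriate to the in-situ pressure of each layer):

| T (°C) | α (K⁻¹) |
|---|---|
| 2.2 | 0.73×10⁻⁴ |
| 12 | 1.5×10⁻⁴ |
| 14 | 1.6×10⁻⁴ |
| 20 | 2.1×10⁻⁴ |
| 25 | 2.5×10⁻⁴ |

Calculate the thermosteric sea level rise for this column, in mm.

Layer 1 at 25 °C → α = 2.5×10⁻⁴ K⁻¹
Layer 2 at 12 °C → α = 1.5×10⁻⁴ K⁻¹
Layer 3 at 2.2 °C → α = 0.73×10⁻⁴ K⁻¹
0.43 × 82 × 2.5×10⁻⁴ = 0.008815 m
Layer 2: 240 × 1.2 × 1.5×10⁻⁴ = 0.04320 m
0.66 × 460 × 0.73×10⁻⁴ = 0.0221628 m
Δh = 0.008815 + 0.04320 + 0.0221628 = 0.0741778 m

Δh = 74.2 mm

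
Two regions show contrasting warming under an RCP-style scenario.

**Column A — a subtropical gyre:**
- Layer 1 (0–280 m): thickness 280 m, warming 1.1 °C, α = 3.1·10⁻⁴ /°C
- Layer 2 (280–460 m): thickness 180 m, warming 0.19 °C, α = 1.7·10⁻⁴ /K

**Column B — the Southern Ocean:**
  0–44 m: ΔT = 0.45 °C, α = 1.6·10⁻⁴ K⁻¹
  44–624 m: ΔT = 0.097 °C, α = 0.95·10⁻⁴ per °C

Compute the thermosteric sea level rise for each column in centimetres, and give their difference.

A Layer 1: 3.1×10⁻⁴ × 1.1 × 280 = 0.09548 m
A Layer 2: 0.19 × 180 × 1.7×10⁻⁴ = 0.005814 m
A total: 0.101294 m
B 44 × 0.45 × 1.6×10⁻⁴ = 0.003168 m
B 0.097 × 580 × 0.95×10⁻⁴ = 0.0053447 m
B total: 0.0085127 m
Difference: 0.101294 − 0.0085127 = 0.0927813 m

A: 10.1 cm; B: 0.851 cm; difference 9.28 cm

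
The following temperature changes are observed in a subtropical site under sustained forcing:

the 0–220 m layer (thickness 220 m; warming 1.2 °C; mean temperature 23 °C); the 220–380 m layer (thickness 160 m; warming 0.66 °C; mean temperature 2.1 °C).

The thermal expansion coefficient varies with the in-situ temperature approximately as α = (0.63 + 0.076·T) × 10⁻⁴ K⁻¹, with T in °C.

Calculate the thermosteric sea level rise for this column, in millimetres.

71.1 mm of thermosteric rise

Layer 1: α = (0.63 + 0.076×23)×10⁻⁴ = 2.378×10⁻⁴ K⁻¹
Layer 2: α = (0.63 + 0.076×2.1)×10⁻⁴ = 0.7896×10⁻⁴ K⁻¹
0–220 m: 1.2 × 2.378×10⁻⁴ × 220 = 0.0627792 m
220–380 m: 160 × 0.66 × 0.7896×10⁻⁴ = 0.008338176 m
Δh = 0.0627792 + 0.008338176 = 0.071117376 m ≈ 71.1 mm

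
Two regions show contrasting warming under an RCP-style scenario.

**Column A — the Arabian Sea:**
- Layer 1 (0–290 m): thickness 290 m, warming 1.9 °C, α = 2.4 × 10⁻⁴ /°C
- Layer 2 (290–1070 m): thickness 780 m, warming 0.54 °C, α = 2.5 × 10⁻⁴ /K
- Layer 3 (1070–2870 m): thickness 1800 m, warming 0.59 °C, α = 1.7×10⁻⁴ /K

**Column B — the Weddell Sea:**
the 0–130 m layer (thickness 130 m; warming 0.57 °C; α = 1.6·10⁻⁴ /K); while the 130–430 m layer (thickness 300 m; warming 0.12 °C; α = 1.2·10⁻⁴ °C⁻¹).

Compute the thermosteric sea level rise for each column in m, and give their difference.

A Layer 1: 2.4×10⁻⁴ × 1.9 × 290 = 0.13224 m
A 2.5×10⁻⁴ × 780 × 0.54 = 0.10530 m
A Layer 3: 0.59 × 1800 × 1.7×10⁻⁴ = 0.18054 m
A total: 0.41808 m
B 0.57 × 1.6×10⁻⁴ × 130 = 0.011856 m
B 300 × 0.12 × 1.2×10⁻⁴ = 0.00432 m
B total: 0.016176 m
Difference: 0.41808 − 0.016176 = 0.401904 m

Δh_A ≈ 0.418 m, Δh_B ≈ 0.0162 m; difference ≈ 0.402 m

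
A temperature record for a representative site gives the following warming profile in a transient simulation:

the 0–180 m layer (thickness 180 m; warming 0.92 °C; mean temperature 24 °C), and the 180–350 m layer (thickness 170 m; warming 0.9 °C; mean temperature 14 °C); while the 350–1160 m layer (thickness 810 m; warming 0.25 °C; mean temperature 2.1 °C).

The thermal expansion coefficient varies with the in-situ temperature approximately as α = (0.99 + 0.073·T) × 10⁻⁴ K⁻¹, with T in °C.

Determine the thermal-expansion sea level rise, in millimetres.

Layer 1: α = (0.99 + 0.073×24)×10⁻⁴ = 2.742×10⁻⁴ K⁻¹
Layer 2: α = (0.99 + 0.073×14)×10⁻⁴ = 2.012×10⁻⁴ K⁻¹
Layer 3: α = (0.99 + 0.073×2.1)×10⁻⁴ = 1.1433×10⁻⁴ K⁻¹
0–180 m: 0.92 × 2.742×10⁻⁴ × 180 = 0.04540752 m
0.9 × 2.012×10⁻⁴ × 170 = 0.0307836 m
0.25 × 1.1433×10⁻⁴ × 810 = 0.023151825 m
Δh = 0.04540752 + 0.0307836 + 0.023151825 = 0.099342945 m

99.3 mm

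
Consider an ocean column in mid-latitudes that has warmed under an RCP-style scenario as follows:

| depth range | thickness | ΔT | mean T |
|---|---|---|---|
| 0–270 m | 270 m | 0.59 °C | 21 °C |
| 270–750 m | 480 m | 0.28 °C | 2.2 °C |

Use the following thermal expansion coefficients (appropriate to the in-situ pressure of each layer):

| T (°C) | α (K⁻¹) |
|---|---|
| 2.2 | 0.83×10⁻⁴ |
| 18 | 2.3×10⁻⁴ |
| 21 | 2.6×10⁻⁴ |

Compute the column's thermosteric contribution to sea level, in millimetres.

Δh ≈ 53 mm

Layer 1 at 21 °C → α = 2.6×10⁻⁴ K⁻¹
Layer 2 at 2.2 °C → α = 0.83×10⁻⁴ K⁻¹
Layer 1: 2.6×10⁻⁴ × 270 × 0.59 = 0.041418 m
270–750 m: 480 × 0.83×10⁻⁴ × 0.28 = 0.0111552 m
Δh = 0.041418 + 0.0111552 = 0.0525732 m ≈ 53 mm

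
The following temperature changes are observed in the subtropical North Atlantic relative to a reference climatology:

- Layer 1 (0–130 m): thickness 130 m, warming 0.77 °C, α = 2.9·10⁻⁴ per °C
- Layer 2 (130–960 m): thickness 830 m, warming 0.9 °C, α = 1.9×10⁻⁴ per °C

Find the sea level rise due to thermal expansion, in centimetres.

2.9×10⁻⁴ × 130 × 0.77 = 0.029029 m
130–960 m: 1.9×10⁻⁴ × 830 × 0.9 = 0.14193 m
Δh = 0.029029 + 0.14193 = 0.170959 m ≈ 17.1 cm

17.1 cm of thermosteric rise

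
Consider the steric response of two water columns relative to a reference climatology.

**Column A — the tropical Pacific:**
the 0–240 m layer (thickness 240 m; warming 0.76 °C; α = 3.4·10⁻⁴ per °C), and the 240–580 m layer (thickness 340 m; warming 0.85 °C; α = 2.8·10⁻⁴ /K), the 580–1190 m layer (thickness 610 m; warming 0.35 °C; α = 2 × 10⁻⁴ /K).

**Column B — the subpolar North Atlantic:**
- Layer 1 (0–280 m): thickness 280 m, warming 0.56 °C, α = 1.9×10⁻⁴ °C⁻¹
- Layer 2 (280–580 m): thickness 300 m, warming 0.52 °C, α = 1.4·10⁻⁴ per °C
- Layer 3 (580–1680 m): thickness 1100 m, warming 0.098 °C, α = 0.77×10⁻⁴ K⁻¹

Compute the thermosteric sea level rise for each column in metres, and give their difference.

A: 0.19 m; B: 0.060 m; difference 0.13 m

A Layer 1: 240 × 3.4×10⁻⁴ × 0.76 = 0.062016 m
A Layer 2: 340 × 2.8×10⁻⁴ × 0.85 = 0.08092 m
A 2×10⁻⁴ × 0.35 × 610 = 0.04270 m
A total: 0.185636 m
B 0–280 m: 0.56 × 1.9×10⁻⁴ × 280 = 0.029792 m
B 280–580 m: 300 × 1.4×10⁻⁴ × 0.52 = 0.02184 m
B 1100 × 0.77×10⁻⁴ × 0.098 = 0.0083006 m
B total: 0.0599326 m
Difference: 0.185636 − 0.0599326 = 0.1257034 m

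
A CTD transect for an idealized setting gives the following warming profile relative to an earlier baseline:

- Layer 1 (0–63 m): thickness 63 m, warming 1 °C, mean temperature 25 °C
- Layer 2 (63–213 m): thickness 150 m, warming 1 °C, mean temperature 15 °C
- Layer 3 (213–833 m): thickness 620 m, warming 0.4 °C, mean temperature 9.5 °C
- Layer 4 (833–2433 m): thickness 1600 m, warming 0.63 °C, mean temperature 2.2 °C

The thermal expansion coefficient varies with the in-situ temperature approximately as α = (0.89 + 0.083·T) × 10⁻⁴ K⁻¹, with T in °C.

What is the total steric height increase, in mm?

Layer 1: α = (0.89 + 0.083×25)×10⁻⁴ = 2.965×10⁻⁴ K⁻¹
Layer 2: α = (0.89 + 0.083×15)×10⁻⁴ = 2.135×10⁻⁴ K⁻¹
Layer 3: α = (0.89 + 0.083×9.5)×10⁻⁴ = 1.6785×10⁻⁴ K⁻¹
Layer 4: α = (0.89 + 0.083×2.2)×10⁻⁴ = 1.0726×10⁻⁴ K⁻¹
Layer 1: 1 × 63 × 2.965×10⁻⁴ = 0.0186795 m
63–213 m: 1 × 150 × 2.135×10⁻⁴ = 0.032025 m
213–833 m: 0.4 × 620 × 1.6785×10⁻⁴ = 0.0416268 m
833–2433 m: 1600 × 1.0726×10⁻⁴ × 0.63 = 0.10811808 m
Δh = 0.0186795 + 0.032025 + 0.0416268 + 0.10811808 = 0.20044938 m ≈ 200 mm

200 mm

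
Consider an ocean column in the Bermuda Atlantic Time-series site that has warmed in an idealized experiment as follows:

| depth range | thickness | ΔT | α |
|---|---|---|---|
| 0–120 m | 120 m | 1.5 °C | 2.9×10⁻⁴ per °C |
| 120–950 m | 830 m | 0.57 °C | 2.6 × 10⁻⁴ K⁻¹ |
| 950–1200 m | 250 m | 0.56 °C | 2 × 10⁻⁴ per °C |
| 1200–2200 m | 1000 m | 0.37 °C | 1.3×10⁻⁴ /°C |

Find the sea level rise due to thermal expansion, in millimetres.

Δh ≈ 251 mm

Layer 1: 2.9×10⁻⁴ × 120 × 1.5 = 0.05220 m
0.57 × 830 × 2.6×10⁻⁴ = 0.123006 m
950–1200 m: 0.56 × 2×10⁻⁴ × 250 = 0.02800 m
1200–2200 m: 1.3×10⁻⁴ × 0.37 × 1000 = 0.04810 m
Δh = 0.05220 + 0.123006 + 0.02800 + 0.04810 = 0.251306 m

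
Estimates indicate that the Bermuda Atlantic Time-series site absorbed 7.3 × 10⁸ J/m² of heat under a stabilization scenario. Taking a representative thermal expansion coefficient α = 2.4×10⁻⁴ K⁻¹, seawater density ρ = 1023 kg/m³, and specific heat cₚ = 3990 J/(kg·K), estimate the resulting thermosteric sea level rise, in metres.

0.0429 m of thermosteric rise

Δh = αQ/(ρcₚ) = 2.4×10⁻⁴ × 7.3×10⁸ / (1023 × 3990) ≈ 0.042923 m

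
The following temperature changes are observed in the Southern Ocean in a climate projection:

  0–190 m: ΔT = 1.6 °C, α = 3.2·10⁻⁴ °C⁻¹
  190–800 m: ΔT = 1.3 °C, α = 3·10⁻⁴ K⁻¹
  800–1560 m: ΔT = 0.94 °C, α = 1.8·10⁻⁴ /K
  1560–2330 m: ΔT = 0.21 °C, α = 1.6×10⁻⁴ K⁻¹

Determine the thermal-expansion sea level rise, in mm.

1.6 × 3.2×10⁻⁴ × 190 = 0.09728 m
610 × 3×10⁻⁴ × 1.3 = 0.23790 m
0.94 × 760 × 1.8×10⁻⁴ = 0.128592 m
1560–2330 m: 770 × 1.6×10⁻⁴ × 0.21 = 0.025872 m
Δh = 0.09728 + 0.23790 + 0.128592 + 0.025872 = 0.489644 m ≈ 490 mm

490 mm of thermosteric rise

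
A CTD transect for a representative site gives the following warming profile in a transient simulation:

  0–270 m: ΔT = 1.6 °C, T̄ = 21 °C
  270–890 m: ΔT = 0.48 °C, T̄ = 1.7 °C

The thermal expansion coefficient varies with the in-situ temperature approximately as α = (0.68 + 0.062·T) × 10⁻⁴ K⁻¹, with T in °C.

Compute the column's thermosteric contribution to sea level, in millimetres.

109 mm of thermosteric rise

Layer 1: α = (0.68 + 0.062×21)×10⁻⁴ = 1.982×10⁻⁴ K⁻¹
Layer 2: α = (0.68 + 0.062×1.7)×10⁻⁴ = 0.7854×10⁻⁴ K⁻¹
0–270 m: 1.6 × 270 × 1.982×10⁻⁴ = 0.0856224 m
620 × 0.7854×10⁻⁴ × 0.48 = 0.023373504 m
Δh = 0.0856224 + 0.023373504 = 0.108995904 m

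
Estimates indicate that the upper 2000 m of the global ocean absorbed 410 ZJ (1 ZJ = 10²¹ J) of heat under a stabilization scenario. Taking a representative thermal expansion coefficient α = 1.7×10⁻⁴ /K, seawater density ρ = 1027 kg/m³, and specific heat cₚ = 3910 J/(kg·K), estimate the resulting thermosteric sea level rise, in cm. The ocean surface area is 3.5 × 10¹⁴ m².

4.96 cm of thermosteric rise

Per unit area: Q = 410×10²¹ / (3.5×10¹⁴) ≈ 1.171×10⁹ J/m²
Δh = αQ/(ρcₚ) = 1.7×10⁻⁴ × 1.171×10⁹ / (1027 × 3910) ≈ 0.049575 m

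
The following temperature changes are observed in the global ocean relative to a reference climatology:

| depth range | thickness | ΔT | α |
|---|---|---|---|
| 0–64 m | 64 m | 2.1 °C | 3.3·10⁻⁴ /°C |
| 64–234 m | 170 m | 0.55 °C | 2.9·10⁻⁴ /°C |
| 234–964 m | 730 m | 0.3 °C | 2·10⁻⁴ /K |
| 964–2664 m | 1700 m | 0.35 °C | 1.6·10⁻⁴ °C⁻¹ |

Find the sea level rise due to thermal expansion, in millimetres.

Δh ≈ 210 mm

0–64 m: 64 × 3.3×10⁻⁴ × 2.1 = 0.044352 m
0.55 × 170 × 2.9×10⁻⁴ = 0.027115 m
Layer 3: 2×10⁻⁴ × 0.3 × 730 = 0.04380 m
Layer 4: 1.6×10⁻⁴ × 1700 × 0.35 = 0.09520 m
Δh = 0.044352 + 0.027115 + 0.04380 + 0.09520 = 0.210467 m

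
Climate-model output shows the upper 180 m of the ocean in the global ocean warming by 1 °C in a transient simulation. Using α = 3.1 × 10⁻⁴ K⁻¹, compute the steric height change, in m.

Δh = αΔT·H = 3.1×10⁻⁴ × 1 × 180 = 0.05580 m

Δh = 0.0558 m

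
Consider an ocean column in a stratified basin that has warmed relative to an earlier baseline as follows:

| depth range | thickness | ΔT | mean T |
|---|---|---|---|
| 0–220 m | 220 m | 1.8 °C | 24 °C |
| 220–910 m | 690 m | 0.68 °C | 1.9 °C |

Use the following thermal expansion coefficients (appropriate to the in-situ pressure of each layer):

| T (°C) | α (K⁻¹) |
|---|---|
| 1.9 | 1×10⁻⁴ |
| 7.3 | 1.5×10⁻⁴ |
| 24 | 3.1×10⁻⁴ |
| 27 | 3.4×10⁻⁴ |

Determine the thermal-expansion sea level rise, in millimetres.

Layer 1 at 24 °C → α = 3.1×10⁻⁴ K⁻¹
Layer 2 at 1.9 °C → α = 1×10⁻⁴ K⁻¹
Layer 1: 220 × 1.8 × 3.1×10⁻⁴ = 0.12276 m
Layer 2: 1×10⁻⁴ × 0.68 × 690 = 0.04692 m
Δh = 0.12276 + 0.04692 = 0.16968 m ≈ 170 mm

170 mm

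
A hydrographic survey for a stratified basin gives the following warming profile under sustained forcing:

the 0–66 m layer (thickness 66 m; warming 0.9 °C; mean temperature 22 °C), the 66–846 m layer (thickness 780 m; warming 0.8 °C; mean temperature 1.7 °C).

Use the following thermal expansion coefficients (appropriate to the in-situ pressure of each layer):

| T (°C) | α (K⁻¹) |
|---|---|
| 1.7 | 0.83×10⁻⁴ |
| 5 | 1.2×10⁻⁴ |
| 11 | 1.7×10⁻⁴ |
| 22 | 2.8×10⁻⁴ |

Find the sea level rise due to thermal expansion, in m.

Layer 1 at 22 °C → α = 2.8×10⁻⁴ K⁻¹
Layer 2 at 1.7 °C → α = 0.83×10⁻⁴ K⁻¹
2.8×10⁻⁴ × 66 × 0.9 = 0.016632 m
66–846 m: 0.83×10⁻⁴ × 0.8 × 780 = 0.051792 m
Δh = 0.016632 + 0.051792 = 0.068424 m ≈ 0.0684 m

about 0.0684 m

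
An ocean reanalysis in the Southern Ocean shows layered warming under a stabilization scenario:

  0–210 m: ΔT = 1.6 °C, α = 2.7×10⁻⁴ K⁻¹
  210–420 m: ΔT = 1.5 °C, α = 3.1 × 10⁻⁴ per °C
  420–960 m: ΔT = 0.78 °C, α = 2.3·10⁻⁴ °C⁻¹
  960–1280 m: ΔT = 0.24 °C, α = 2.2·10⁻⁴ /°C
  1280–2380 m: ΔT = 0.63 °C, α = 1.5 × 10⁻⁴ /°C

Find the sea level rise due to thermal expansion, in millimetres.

0–210 m: 2.7×10⁻⁴ × 1.6 × 210 = 0.09072 m
210–420 m: 3.1×10⁻⁴ × 1.5 × 210 = 0.09765 m
Layer 3: 0.78 × 540 × 2.3×10⁻⁴ = 0.096876 m
0.24 × 2.2×10⁻⁴ × 320 = 0.016896 m
1100 × 0.63 × 1.5×10⁻⁴ = 0.10395 m
Δh = 0.09072 + 0.09765 + 0.096876 + 0.016896 + 0.10395 = 0.406092 m ≈ 406 mm

406 mm of thermosteric rise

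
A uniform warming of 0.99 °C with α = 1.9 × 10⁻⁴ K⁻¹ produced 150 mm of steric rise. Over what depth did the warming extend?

H = Δh/(αΔT) = 0.15 / (1.9×10⁻⁴ × 0.99) ≈ 797.4 m

797 m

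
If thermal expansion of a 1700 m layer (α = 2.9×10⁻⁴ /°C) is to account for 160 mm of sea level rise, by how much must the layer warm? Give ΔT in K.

ΔT = Δh/(αH) = 0.16 / (2.9×10⁻⁴ × 1700) ≈ 0.3245 K

about 0.32 K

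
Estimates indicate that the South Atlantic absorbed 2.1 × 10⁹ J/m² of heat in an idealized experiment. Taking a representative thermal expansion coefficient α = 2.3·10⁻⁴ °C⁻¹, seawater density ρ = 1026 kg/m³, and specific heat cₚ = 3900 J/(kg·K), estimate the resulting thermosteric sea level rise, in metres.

Δh ≈ 0.12 m

Δh = αQ/(ρcₚ) = 2.3×10⁻⁴ × 2.1×10⁹ / (1026 × 3900) ≈ 0.12071 m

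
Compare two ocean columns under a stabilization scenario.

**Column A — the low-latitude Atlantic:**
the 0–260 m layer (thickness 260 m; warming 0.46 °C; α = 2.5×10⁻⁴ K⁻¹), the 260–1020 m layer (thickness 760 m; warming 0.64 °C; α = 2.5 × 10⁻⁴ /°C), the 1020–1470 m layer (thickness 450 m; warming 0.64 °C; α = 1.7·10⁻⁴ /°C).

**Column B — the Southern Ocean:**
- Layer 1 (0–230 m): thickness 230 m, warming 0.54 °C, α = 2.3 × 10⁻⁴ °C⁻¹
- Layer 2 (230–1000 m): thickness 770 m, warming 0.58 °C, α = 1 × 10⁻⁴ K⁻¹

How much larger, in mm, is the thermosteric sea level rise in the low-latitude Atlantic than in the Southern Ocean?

Δh_A − Δh_B ≈ 127 mm

A 2.5×10⁻⁴ × 0.46 × 260 = 0.02990 m
A 260–1020 m: 0.64 × 2.5×10⁻⁴ × 760 = 0.12160 m
A 1020–1470 m: 1.7×10⁻⁴ × 0.64 × 450 = 0.04896 m
A total: 0.20046 m
B 2.3×10⁻⁴ × 230 × 0.54 = 0.028566 m
B Layer 2: 1×10⁻⁴ × 0.58 × 770 = 0.04466 m
B total: 0.073226 m
Difference: 0.20046 − 0.073226 = 0.127234 m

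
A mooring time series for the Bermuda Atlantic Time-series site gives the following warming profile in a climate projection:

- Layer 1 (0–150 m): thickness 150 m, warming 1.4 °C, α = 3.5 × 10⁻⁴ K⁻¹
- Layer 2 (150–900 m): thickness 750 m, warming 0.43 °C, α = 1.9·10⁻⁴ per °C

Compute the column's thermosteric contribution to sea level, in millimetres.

Δh = 130 mm

3.5×10⁻⁴ × 150 × 1.4 = 0.07350 m
150–900 m: 750 × 1.9×10⁻⁴ × 0.43 = 0.061275 m
Δh = 0.07350 + 0.061275 = 0.134775 m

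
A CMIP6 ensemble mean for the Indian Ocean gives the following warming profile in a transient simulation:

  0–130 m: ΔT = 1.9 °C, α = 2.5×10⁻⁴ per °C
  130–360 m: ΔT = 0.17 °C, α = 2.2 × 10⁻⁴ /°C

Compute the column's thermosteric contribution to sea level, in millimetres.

about 70.4 mm

Layer 1: 130 × 1.9 × 2.5×10⁻⁴ = 0.06175 m
130–360 m: 230 × 0.17 × 2.2×10⁻⁴ = 0.008602 m
Δh = 0.06175 + 0.008602 = 0.070352 m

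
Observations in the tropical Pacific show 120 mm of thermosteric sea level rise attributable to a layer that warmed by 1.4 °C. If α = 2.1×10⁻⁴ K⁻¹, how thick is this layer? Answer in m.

408 m

H = Δh/(αΔT) = 0.12 / (2.1×10⁻⁴ × 1.4) ≈ 408.2 m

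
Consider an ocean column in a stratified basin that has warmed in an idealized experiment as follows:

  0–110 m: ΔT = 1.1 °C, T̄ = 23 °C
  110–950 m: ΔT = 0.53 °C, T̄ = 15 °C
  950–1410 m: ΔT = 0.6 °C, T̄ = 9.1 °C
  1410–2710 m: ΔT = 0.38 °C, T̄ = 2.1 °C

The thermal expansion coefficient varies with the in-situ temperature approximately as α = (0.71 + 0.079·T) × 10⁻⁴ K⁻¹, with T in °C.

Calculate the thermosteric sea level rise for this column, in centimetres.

Layer 1: α = (0.71 + 0.079×23)×10⁻⁴ = 2.527×10⁻⁴ K⁻¹
Layer 2: α = (0.71 + 0.079×15)×10⁻⁴ = 1.895×10⁻⁴ K⁻¹
Layer 3: α = (0.71 + 0.079×9.1)×10⁻⁴ = 1.4289×10⁻⁴ K⁻¹
Layer 4: α = (0.71 + 0.079×2.1)×10⁻⁴ = 0.8759×10⁻⁴ K⁻¹
0–110 m: 110 × 1.1 × 2.527×10⁻⁴ = 0.0305767 m
Layer 2: 1.895×10⁻⁴ × 0.53 × 840 = 0.0843654 m
950–1410 m: 0.6 × 460 × 1.4289×10⁻⁴ = 0.03943764 m
0.8759×10⁻⁴ × 1300 × 0.38 = 0.04326946 m
Δh = 0.0305767 + 0.0843654 + 0.03943764 + 0.04326946 = 0.1976492 m

about 19.8 cm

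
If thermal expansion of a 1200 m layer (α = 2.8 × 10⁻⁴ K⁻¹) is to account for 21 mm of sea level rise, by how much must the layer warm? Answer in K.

ΔT = Δh/(αH) = 0.021 / (2.8×10⁻⁴ × 1200) = 0.06250 K

about 0.0625 K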